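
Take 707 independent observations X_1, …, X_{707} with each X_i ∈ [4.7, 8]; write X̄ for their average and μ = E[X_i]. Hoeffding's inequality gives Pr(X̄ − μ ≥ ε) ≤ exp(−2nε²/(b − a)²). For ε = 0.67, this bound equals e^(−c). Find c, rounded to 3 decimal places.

c = 2nε²/(b − a)² = 2·707·0.67² / 3.3² = 58.2869.

58.287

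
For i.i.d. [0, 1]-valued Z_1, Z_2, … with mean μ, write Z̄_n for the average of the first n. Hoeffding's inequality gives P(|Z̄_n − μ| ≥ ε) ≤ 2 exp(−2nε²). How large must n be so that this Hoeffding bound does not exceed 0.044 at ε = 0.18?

Require 2·exp(−2nε²) ≤ 0.044, i.e. 2nε² ≥ ln(2/0.044) = 3.816713.
So n ≥ 3.816713 / (2·0.18²) = 58.900.
The smallest integer n is 59.

59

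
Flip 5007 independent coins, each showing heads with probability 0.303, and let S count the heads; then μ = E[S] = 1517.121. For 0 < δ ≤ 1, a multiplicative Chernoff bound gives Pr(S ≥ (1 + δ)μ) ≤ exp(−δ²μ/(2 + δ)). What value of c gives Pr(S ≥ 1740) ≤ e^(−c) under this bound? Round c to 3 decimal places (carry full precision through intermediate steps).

15.251

Write 1740 = (1 + δ)μ, so δ = 1740/1517.121 − 1 = 0.1469092…
Then the exponent is δ²μ/(2 + δ) = (1740 − μ)² / (μ·(2 + δ)) = 15.251214.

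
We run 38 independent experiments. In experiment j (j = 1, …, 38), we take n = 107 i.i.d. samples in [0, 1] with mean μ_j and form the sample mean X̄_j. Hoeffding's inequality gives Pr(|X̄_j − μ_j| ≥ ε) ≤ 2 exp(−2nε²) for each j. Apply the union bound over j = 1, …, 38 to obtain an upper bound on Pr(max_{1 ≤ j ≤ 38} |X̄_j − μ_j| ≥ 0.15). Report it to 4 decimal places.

0.6161

Per-experiment Hoeffding bound: 2·exp(−2·107·0.15²) = 2·exp(−4.81500) = 0.016214.
Union bound over 38 events: 38·0.016214 = 0.61615.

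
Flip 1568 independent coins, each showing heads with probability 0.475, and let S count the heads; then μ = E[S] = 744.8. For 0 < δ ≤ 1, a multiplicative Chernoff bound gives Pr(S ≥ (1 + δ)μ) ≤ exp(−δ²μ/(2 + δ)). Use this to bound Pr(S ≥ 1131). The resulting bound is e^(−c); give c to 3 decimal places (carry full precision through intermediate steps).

Write 1131 = (1 + δ)μ, so δ = 1131/744.8 − 1 = 0.5185285…
Then the exponent is δ²μ/(2 + δ) = (1131 − μ)² / (μ·(2 + δ)) = 79.512976.

79.513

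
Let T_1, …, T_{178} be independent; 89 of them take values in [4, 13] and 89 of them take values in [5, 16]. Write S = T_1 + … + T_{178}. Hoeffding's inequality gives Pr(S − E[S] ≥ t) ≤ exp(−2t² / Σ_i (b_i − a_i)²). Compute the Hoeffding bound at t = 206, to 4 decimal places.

Σ(b_i − a_i)² = 89·9² + 89·11² = 17978.
Exponent = 2·206² / 17978 = 4.72088.
Bound = exp(−4.72088) = 0.00891.

0.0089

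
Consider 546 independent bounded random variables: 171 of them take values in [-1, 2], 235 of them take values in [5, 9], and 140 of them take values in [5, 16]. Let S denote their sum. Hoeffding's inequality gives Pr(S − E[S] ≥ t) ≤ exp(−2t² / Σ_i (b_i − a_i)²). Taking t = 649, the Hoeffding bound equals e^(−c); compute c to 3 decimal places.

37.879

Σ(b_i − a_i)² = 171·3² + 235·4² + 140·11² = 22239.
c = 2t² / 22239 = 2·649² / 22239 = 37.8795.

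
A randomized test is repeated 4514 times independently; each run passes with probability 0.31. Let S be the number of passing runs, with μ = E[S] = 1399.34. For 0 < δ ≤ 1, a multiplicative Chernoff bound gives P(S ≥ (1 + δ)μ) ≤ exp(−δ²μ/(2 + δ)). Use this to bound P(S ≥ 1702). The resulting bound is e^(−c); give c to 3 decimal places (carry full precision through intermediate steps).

Write 1702 = (1 + δ)μ, so δ = 1702/1399.34 − 1 = 0.2162877…
Then the exponent is δ²μ/(2 + δ) = (1702 − μ)² / (μ·(2 + δ)) = 29.536612.

29.537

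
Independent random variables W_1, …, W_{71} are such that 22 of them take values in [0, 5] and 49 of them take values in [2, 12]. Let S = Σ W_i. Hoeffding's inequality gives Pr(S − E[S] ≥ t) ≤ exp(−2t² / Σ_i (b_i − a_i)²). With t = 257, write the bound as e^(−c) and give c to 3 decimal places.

Σ(b_i − a_i)² = 22·5² + 49·10² = 5450.
c = 2t² / 5450 = 2·257² / 5450 = 24.2382.

24.238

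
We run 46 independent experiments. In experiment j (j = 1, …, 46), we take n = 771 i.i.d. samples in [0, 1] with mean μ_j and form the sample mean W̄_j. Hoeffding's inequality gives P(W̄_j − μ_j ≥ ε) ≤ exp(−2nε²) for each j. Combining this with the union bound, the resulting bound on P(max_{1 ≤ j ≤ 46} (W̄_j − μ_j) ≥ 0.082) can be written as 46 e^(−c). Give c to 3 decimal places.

10.368

Union bound over the 46 events: P(max_{1 ≤ j ≤ 46} (W̄_j − μ_j) ≥ 0.082) ≤ 46·exp(−2nε²) = 46 exp(−2·771·0.082²).
So c = 2·771·0.082² = 10.3684.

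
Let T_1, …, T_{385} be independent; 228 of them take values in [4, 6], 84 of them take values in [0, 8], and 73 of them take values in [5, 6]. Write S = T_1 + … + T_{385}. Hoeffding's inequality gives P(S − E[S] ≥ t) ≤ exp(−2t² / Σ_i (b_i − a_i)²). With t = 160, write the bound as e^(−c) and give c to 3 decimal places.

Σ(b_i − a_i)² = 228·2² + 84·8² + 73·1² = 6361.
c = 2t² / 6361 = 2·160² / 6361 = 8.0490.

8.049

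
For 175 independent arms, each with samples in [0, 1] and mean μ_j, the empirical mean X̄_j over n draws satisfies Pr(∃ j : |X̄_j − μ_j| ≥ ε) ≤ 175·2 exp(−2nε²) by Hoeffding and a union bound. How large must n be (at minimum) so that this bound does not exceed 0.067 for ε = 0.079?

Need 2·175·exp(−2nε²) ≤ 0.067, i.e. exp(−2nε²) ≤ 0.067/350.
So 2nε² ≥ ln(350/0.067) = 8.560996.
Hence n ≥ 8.560996/(2·0.079²) = 685.867.
The smallest integer n is 686.

686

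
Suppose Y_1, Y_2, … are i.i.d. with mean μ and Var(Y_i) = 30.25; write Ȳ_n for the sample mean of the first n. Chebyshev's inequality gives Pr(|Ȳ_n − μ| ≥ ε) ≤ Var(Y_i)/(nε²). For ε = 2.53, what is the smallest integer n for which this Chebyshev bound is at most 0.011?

Require 30.25/(n·2.53²) ≤ 0.011, i.e. n ≥ 30.25/(0.011·2.53²) = 429.627.
The smallest integer n is 430.

430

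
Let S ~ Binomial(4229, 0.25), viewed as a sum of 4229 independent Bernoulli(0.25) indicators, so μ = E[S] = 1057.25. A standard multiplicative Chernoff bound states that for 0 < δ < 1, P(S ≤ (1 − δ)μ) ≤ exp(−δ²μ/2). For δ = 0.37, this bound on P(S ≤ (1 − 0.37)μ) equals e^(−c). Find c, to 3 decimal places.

c = δ²μ/2 = 0.37²·1057.25/2 = 72.3688.

72.369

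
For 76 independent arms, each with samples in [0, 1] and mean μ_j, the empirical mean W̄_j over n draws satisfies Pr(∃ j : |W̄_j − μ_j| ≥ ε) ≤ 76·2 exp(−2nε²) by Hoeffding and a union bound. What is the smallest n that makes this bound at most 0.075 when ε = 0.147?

Need 2·76·exp(−2nε²) ≤ 0.075, i.e. exp(−2nε²) ≤ 0.075/152.
So 2nε² ≥ ln(152/0.075) = 7.614148.
Hence n ≥ 7.614148/(2·0.147²) = 176.180.
The smallest integer n is 177.

177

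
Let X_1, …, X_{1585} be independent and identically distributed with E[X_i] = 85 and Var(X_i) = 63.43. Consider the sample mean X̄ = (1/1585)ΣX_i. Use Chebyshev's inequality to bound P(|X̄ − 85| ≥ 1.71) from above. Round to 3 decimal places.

0.014

Var(X̄) = Var(X_i)/n = 63.43/1585 = 0.040019.
Chebyshev: P(|X̄ − 85| ≥ 1.71) ≤ Var(X̄)/(1.71)² = 63.43/(1585·1.71²) = 0.0137.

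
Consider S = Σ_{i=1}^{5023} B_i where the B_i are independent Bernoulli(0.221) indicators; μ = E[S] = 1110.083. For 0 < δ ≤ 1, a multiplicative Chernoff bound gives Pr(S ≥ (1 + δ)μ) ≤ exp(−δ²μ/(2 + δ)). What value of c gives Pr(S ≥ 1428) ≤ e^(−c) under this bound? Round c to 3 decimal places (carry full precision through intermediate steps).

Write 1428 = (1 + δ)μ, so δ = 1428/1110.083 − 1 = 0.2863903…
Then the exponent is δ²μ/(2 + δ) = (1428 − μ)² / (μ·(2 + δ)) = 39.821873.

39.822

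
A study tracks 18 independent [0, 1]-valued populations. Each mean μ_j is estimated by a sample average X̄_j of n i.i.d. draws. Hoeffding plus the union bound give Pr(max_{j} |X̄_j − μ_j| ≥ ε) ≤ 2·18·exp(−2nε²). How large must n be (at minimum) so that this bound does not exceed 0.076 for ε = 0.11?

255

Need 2·18·exp(−2nε²) ≤ 0.076, i.e. exp(−2nε²) ≤ 0.076/36.
So 2nε² ≥ ln(36/0.076) = 6.160541.
Hence n ≥ 6.160541/(2·0.11²) = 254.568.
The smallest integer n is 255.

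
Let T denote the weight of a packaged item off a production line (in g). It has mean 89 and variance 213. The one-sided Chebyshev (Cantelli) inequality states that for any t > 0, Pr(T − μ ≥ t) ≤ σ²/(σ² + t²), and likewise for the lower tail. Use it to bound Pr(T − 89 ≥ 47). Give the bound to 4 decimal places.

0.0879

Here σ² = 213 and t = 47, so σ² + t² = 2422.
Cantelli's bound: 213/2422 = 0.0879.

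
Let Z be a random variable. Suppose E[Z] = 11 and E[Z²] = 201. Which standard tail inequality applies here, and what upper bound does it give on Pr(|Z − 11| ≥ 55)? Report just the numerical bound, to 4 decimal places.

0.0264

The first two moments determine the variance, so Chebyshev's inequality is the sharpest standard bound available.
Var(Z) = E[Z²] − (E[Z])² = 201 − 121 = 80.
Chebyshev's inequality: Pr(|Z − μ| ≥ t) ≤ Var(Z)/t² = 80/3025 = 0.0264.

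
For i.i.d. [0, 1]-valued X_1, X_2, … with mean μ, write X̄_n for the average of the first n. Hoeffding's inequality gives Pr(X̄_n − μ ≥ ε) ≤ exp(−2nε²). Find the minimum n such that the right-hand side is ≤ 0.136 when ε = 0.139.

Require exp(−2nε²) ≤ 0.136, i.e. 2nε² ≥ ln(1/0.136) = 1.995100.
So n ≥ 1.995100 / (2·0.139²) = 51.630.
The smallest integer n is 52.

52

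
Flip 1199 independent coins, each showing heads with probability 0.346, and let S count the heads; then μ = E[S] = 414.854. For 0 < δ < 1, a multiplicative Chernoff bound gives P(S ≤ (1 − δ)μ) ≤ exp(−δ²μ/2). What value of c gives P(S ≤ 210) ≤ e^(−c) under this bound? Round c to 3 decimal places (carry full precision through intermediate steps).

Write 210 = (1 − δ)μ, so δ = 1 − 210/414.854 = 0.4937978…
Then the exponent is δ²μ/2 = (μ − 210)²/(2μ) = 50.578229.

50.578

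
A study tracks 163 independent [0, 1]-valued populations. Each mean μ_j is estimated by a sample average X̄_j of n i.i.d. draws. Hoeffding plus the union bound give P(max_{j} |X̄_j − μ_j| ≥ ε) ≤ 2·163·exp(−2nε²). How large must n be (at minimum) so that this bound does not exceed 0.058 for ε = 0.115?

327

Need 2·163·exp(−2nε²) ≤ 0.058, i.e. exp(−2nε²) ≤ 0.058/326.
So 2nε² ≥ ln(326/0.058) = 8.634210.
Hence n ≥ 8.634210/(2·0.115²) = 326.435.
The smallest integer n is 327.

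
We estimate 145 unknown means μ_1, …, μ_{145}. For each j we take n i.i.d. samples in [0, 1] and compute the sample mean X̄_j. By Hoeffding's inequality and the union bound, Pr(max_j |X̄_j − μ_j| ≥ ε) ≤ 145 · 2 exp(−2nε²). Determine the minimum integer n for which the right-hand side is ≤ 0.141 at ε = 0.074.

697

Need 2·145·exp(−2nε²) ≤ 0.141, i.e. exp(−2nε²) ≤ 0.141/290.
So 2nε² ≥ ln(290/0.141) = 7.628876.
Hence n ≥ 7.628876/(2·0.074²) = 696.574.
The smallest integer n is 697.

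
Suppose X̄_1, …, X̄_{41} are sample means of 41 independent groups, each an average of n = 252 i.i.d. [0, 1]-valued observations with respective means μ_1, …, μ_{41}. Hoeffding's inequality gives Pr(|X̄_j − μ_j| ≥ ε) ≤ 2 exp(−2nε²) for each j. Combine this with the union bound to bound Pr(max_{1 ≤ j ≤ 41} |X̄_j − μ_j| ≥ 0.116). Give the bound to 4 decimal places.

Per-experiment Hoeffding bound: 2·exp(−2·252·0.116²) = 2·exp(−6.78182) = 0.0022684.
Union bound over 41 events: 41·0.0022684 = 0.09300.

0.0930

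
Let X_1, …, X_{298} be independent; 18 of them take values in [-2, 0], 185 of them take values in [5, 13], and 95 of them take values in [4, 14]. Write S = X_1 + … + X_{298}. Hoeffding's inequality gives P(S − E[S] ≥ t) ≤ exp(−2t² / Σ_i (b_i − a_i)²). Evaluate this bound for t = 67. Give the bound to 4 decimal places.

Σ(b_i − a_i)² = 18·2² + 185·8² + 95·10² = 21412.
Exponent = 2·67² / 21412 = 0.41930.
Bound = exp(−0.41930) = 0.65751.

0.6575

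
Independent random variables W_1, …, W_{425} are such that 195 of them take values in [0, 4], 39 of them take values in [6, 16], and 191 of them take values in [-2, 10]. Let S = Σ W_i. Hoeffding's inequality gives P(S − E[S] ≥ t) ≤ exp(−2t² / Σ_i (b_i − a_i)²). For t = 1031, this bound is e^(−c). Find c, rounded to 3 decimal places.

Σ(b_i − a_i)² = 195·4² + 39·10² + 191·12² = 34524.
c = 2t² / 34524 = 2·1031² / 34524 = 61.5781.

61.578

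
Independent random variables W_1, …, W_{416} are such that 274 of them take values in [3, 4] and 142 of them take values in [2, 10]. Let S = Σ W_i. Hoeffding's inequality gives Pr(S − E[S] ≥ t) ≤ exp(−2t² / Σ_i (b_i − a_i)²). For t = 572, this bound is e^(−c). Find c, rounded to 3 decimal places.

Σ(b_i − a_i)² = 274·1² + 142·8² = 9362.
c = 2t² / 9362 = 2·572² / 9362 = 69.8962.

69.896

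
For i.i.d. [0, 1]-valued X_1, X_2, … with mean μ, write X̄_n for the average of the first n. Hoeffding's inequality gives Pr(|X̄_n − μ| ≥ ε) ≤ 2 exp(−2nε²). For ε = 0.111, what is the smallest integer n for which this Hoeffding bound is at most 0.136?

110

Require 2·exp(−2nε²) ≤ 0.136, i.e. 2nε² ≥ ln(2/0.136) = 2.688248.
So n ≥ 2.688248 / (2·0.111²) = 109.092.
The smallest integer n is 110.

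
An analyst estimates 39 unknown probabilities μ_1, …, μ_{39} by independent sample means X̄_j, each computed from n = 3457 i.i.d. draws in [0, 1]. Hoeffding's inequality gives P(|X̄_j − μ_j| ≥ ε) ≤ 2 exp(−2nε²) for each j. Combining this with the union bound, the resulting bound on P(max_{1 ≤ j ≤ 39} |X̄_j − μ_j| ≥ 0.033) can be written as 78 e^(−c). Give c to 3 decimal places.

Union bound over the 39 events: P(max_{1 ≤ j ≤ 39} |X̄_j − μ_j| ≥ 0.033) ≤ 39·2·exp(−2nε²) = 78 exp(−2·3457·0.033²).
So c = 2·3457·0.033² = 7.5293.

7.529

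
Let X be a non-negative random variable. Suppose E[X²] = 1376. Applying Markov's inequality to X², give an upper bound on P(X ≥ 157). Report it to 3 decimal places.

0.056

Since X ≥ 0, the event {X ≥ 157} is the same as {X² ≥ 24649}.
Markov's inequality applied to X² gives P(X² ≥ 24649) ≤ E[X²]/24649 = 1376/24649 = 0.0558.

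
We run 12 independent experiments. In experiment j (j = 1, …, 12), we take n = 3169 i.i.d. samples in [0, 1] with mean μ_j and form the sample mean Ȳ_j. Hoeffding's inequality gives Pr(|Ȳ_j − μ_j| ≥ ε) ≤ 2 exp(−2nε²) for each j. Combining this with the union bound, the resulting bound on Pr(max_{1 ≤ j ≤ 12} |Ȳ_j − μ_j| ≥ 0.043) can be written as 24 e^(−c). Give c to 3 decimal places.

Union bound over the 12 events: Pr(max_{1 ≤ j ≤ 12} |Ȳ_j − μ_j| ≥ 0.043) ≤ 12·2·exp(−2nε²) = 24 exp(−2·3169·0.043²).
So c = 2·3169·0.043² = 11.7190.

11.719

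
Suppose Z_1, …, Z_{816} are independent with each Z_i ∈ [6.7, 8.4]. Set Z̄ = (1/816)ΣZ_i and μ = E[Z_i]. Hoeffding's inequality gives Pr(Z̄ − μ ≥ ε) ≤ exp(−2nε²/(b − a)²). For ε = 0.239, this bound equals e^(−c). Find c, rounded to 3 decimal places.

c = 2nε²/(b − a)² = 2·816·0.239² / 1.7² = 32.2566.

32.257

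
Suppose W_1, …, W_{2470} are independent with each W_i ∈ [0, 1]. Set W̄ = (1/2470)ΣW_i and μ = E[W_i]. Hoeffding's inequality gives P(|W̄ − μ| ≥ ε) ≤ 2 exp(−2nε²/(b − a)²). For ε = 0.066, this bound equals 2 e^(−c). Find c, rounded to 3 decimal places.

21.519

c = 2nε²/(b − a)² = 2·2470·0.066² / 1² = 21.5186.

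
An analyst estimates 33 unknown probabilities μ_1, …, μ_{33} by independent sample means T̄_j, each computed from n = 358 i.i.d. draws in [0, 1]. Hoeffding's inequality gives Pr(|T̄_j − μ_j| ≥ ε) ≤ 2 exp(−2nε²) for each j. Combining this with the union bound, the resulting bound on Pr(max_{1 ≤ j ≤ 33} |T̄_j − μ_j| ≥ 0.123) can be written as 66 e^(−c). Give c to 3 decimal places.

Union bound over the 33 events: Pr(max_{1 ≤ j ≤ 33} |T̄_j − μ_j| ≥ 0.123) ≤ 33·2·exp(−2nε²) = 66 exp(−2·358·0.123²).
So c = 2·358·0.123² = 10.8324.

10.832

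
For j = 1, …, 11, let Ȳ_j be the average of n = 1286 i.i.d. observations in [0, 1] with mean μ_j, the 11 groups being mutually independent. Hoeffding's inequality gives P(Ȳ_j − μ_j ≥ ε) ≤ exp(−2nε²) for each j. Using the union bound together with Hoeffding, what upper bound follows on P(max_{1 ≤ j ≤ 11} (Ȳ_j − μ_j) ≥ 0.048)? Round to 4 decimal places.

0.0294

Per-experiment Hoeffding bound: exp(−2·1286·0.048²) = exp(−5.92589) = 0.0026694.
Union bound over 11 events: 11·0.0026694 = 0.02936.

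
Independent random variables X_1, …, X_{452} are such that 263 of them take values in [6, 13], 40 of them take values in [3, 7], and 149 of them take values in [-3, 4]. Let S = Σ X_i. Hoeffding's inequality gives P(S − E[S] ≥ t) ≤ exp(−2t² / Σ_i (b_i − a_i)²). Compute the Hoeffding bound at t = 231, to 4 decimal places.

0.0060

Σ(b_i − a_i)² = 263·7² + 40·4² + 149·7² = 20828.
Exponent = 2·231² / 20828 = 5.12397.
Bound = exp(−5.12397) = 0.00595.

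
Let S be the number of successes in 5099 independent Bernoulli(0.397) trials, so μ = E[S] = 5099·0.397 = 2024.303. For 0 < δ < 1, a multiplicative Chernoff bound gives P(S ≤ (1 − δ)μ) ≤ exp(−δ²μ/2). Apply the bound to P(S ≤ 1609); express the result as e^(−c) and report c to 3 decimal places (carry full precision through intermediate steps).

42.601

Write 1609 = (1 − δ)μ, so δ = 1 − 1609/2024.303 = 0.2051585…
Then the exponent is δ²μ/2 = (μ − 1609)²/(2μ) = 42.601474.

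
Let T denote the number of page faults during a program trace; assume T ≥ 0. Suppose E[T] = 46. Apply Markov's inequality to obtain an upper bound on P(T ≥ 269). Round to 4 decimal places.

Markov's inequality: for a non-negative random variable, P(T ≥ a) ≤ E[T]/a.
Here E[T] = 46 and a = 269, so the bound is 46/269 = 0.1710.

0.1710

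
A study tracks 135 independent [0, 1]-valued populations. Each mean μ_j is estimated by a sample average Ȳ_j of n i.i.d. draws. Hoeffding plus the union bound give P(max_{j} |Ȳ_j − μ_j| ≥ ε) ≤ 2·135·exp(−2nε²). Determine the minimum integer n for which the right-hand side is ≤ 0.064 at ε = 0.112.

333

Need 2·135·exp(−2nε²) ≤ 0.064, i.e. exp(−2nε²) ≤ 0.064/270.
So 2nε² ≥ ln(270/0.064) = 8.347294.
Hence n ≥ 8.347294/(2·0.112²) = 332.721.
The smallest integer n is 333.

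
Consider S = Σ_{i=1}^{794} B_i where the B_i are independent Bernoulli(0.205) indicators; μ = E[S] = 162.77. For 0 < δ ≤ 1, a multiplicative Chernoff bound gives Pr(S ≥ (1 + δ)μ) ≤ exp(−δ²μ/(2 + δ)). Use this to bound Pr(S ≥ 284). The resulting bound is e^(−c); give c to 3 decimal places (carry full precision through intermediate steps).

Write 284 = (1 + δ)μ, so δ = 284/162.77 − 1 = 0.7447933…
Then the exponent is δ²μ/(2 + δ) = (284 − μ)² / (μ·(2 + δ)) = 32.895478.

32.895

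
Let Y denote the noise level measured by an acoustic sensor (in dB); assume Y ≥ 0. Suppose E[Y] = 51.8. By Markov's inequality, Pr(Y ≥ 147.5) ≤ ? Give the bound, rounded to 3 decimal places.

0.351

Markov's inequality: for a non-negative random variable, Pr(Y ≥ a) ≤ E[Y]/a.
Here E[Y] = 51.8 and a = 147.5, so the bound is 51.8/147.5 = 0.3512.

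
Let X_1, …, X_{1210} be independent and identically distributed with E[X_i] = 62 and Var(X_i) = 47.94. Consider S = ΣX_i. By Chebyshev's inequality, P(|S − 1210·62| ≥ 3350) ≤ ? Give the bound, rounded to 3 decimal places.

Var(S) = n·Var(X_i) = 1210·47.94 = 58007.4.
Chebyshev: P(|S − 1210·62| ≥ 3350) ≤ Var(S)/3350² = 58007.4/11222500 = 0.0052.

0.005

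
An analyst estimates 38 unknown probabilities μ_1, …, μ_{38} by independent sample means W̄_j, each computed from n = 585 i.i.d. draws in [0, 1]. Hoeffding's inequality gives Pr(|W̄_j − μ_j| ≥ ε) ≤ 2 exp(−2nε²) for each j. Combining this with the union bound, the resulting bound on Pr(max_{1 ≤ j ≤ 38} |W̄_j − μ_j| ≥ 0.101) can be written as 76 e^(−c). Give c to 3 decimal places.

11.935

Union bound over the 38 events: Pr(max_{1 ≤ j ≤ 38} |W̄_j − μ_j| ≥ 0.101) ≤ 38·2·exp(−2nε²) = 76 exp(−2·585·0.101²).
So c = 2·585·0.101² = 11.9352.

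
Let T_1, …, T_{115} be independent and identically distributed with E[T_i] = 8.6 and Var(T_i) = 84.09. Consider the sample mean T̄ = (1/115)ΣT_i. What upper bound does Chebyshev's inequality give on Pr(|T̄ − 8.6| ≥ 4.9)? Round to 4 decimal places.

Var(T̄) = Var(T_i)/n = 84.09/115 = 0.73122.
Chebyshev: Pr(|T̄ − 8.6| ≥ 4.9) ≤ Var(T̄)/(4.9)² = 84.09/(115·4.9²) = 0.0305.

0.0305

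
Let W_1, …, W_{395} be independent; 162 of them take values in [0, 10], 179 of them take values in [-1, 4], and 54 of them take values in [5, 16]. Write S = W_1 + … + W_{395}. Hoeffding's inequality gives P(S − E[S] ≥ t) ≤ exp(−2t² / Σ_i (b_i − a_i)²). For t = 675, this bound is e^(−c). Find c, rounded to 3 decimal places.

Σ(b_i − a_i)² = 162·10² + 179·5² + 54·11² = 27209.
c = 2t² / 27209 = 2·675² / 27209 = 33.4908.

33.491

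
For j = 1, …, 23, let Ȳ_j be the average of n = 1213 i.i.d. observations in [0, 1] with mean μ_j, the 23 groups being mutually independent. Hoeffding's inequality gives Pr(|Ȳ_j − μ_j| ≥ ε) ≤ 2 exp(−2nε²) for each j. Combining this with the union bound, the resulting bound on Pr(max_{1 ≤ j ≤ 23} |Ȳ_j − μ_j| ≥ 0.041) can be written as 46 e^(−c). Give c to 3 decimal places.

Union bound over the 23 events: Pr(max_{1 ≤ j ≤ 23} |Ȳ_j − μ_j| ≥ 0.041) ≤ 23·2·exp(−2nε²) = 46 exp(−2·1213·0.041²).
So c = 2·1213·0.041² = 4.0781.

4.078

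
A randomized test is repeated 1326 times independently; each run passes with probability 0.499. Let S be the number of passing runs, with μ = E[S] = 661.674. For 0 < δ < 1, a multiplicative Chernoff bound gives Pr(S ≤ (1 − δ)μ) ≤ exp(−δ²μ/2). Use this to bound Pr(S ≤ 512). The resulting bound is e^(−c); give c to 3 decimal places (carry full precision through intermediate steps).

16.929

Write 512 = (1 − δ)μ, so δ = 1 − 512/661.674 = 0.226205…
Then the exponent is δ²μ/2 = (μ − 512)²/(2μ) = 16.928507.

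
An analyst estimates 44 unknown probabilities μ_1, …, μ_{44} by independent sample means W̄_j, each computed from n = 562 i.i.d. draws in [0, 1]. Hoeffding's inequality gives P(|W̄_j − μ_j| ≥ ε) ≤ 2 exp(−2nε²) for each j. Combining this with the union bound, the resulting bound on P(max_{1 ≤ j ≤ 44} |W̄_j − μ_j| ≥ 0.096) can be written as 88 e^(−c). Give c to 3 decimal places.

10.359

Union bound over the 44 events: P(max_{1 ≤ j ≤ 44} |W̄_j − μ_j| ≥ 0.096) ≤ 44·2·exp(−2nε²) = 88 exp(−2·562·0.096²).
So c = 2·562·0.096² = 10.3588.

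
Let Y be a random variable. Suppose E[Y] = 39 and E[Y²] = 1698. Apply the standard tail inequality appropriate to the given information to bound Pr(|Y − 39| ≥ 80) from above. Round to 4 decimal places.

The first two moments determine the variance, so Chebyshev's inequality is the sharpest standard bound available.
Var(Y) = E[Y²] − (E[Y])² = 1698 − 1521 = 177.
Chebyshev's inequality: Pr(|Y − μ| ≥ t) ≤ Var(Y)/t² = 177/6400 = 0.0277.

0.0277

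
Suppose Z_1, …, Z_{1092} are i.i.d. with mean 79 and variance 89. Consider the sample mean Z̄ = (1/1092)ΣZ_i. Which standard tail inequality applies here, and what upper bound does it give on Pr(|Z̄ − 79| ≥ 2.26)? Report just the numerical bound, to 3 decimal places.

0.016

With mean and variance of each term known, Chebyshev's inequality bounds the deviation of the sum (or sample mean).
Var(Z̄) = Var(Z_i)/n = 89/1092 = 0.081502.
Chebyshev: Pr(|Z̄ − 79| ≥ 2.26) ≤ Var(Z̄)/(2.26)² = 89/(1092·2.26²) = 0.0160.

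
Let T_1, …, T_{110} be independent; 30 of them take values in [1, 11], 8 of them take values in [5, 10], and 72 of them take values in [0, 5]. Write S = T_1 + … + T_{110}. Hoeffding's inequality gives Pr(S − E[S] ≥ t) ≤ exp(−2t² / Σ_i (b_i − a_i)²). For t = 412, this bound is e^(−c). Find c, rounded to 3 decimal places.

Σ(b_i − a_i)² = 30·10² + 8·5² + 72·5² = 5000.
c = 2t² / 5000 = 2·412² / 5000 = 67.8976.

67.898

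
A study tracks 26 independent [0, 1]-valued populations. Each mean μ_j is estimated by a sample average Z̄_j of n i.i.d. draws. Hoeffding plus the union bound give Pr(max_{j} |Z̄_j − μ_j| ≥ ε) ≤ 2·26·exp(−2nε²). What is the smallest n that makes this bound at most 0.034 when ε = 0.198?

Need 2·26·exp(−2nε²) ≤ 0.034, i.e. exp(−2nε²) ≤ 0.034/52.
So 2nε² ≥ ln(52/0.034) = 7.332638.
Hence n ≥ 7.332638/(2·0.198²) = 93.519.
The smallest integer n is 94.

94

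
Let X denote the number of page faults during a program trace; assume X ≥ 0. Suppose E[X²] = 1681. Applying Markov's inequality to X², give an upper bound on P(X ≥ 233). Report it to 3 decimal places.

0.031

Since X ≥ 0, the event {X ≥ 233} is the same as {X² ≥ 54289}.
Markov's inequality applied to X² gives P(X² ≥ 54289) ≤ E[X²]/54289 = 1681/54289 = 0.0310.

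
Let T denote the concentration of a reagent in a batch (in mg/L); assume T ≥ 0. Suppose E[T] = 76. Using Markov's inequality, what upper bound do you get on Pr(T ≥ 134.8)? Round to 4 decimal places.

Markov's inequality: for a non-negative random variable, Pr(T ≥ a) ≤ E[T]/a.
Here E[T] = 76 and a = 134.8, so the bound is 76/134.8 = 0.5638.

0.5638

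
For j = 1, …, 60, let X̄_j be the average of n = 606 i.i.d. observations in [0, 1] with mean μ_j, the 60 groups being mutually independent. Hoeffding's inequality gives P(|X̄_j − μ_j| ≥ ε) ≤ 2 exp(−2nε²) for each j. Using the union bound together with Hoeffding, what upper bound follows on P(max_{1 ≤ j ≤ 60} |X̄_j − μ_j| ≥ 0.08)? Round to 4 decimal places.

Per-experiment Hoeffding bound: 2·exp(−2·606·0.08²) = 2·exp(−7.75680) = 0.00085565.
Union bound over 60 events: 60·0.00085565 = 0.05134.

0.0513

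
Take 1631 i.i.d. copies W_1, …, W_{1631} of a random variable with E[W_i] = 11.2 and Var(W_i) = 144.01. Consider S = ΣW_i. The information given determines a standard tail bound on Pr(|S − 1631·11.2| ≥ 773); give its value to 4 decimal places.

With mean and variance of each term known, Chebyshev's inequality bounds the deviation of the sum (or sample mean).
Var(S) = n·Var(W_i) = 1631·144.01 = 234880.31.
Chebyshev: Pr(|S − 1631·11.2| ≥ 773) ≤ Var(S)/773² = 234880.31/597529 = 0.3931.

0.3931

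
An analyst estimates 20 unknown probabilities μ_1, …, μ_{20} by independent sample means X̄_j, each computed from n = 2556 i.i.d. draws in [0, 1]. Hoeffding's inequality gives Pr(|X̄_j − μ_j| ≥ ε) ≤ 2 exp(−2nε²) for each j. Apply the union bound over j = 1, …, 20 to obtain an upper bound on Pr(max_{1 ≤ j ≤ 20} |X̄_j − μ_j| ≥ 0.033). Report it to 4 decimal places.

0.1529

Per-experiment Hoeffding bound: 2·exp(−2·2556·0.033²) = 2·exp(−5.56697) = 0.0076441.
Union bound over 20 events: 20·0.0076441 = 0.15288.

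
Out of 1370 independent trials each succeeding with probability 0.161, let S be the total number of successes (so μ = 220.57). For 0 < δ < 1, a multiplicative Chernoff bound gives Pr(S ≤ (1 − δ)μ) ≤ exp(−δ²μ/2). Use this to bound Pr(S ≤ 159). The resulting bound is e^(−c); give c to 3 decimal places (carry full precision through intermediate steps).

Write 159 = (1 − δ)μ, so δ = 1 − 159/220.57 = 0.2791404…
Then the exponent is δ²μ/2 = (μ − 159)²/(2μ) = 8.593337.

8.593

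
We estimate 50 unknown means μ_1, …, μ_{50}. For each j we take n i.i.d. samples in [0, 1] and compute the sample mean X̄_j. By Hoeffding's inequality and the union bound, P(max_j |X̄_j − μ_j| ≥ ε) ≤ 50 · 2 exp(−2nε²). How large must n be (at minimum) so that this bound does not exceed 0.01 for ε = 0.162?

176

Need 2·50·exp(−2nε²) ≤ 0.01, i.e. exp(−2nε²) ≤ 0.01/100.
So 2nε² ≥ ln(100/0.01) = 9.210340.
Hence n ≥ 9.210340/(2·0.162²) = 175.475.
The smallest integer n is 176.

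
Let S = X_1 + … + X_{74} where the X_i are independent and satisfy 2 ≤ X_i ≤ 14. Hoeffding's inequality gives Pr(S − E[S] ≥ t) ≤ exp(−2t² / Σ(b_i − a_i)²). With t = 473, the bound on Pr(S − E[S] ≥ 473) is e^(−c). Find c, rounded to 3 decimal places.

Σ(b_i − a_i)² = 74·(12)² = 10656.
c = 2t²/10656 = 2·473²/10656 = 41.9912.

41.991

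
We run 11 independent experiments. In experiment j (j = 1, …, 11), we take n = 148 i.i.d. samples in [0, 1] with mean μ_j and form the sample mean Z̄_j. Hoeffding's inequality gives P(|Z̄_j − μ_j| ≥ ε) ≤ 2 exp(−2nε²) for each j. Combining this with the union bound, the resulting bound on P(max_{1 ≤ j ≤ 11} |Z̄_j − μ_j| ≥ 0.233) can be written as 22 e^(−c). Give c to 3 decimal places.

Union bound over the 11 events: P(max_{1 ≤ j ≤ 11} |Z̄_j − μ_j| ≥ 0.233) ≤ 11·2·exp(−2nε²) = 22 exp(−2·148·0.233²).
So c = 2·148·0.233² = 16.0695.

16.070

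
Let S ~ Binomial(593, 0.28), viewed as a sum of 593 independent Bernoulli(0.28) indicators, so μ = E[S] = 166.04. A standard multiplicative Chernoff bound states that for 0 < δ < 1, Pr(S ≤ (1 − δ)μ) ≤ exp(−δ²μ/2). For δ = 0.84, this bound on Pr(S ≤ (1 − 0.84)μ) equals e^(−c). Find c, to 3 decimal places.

c = δ²μ/2 = 0.84²·166.04/2 = 58.5789.

58.579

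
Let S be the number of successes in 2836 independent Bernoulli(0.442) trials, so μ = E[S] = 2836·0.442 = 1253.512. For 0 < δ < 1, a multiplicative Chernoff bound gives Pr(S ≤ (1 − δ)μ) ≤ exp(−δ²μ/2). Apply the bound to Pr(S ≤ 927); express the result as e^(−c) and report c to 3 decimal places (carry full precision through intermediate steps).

42.525

Write 927 = (1 − δ)μ, so δ = 1 − 927/1253.512 = 0.2604778…
Then the exponent is δ²μ/2 = (μ − 927)²/(2μ) = 42.524557.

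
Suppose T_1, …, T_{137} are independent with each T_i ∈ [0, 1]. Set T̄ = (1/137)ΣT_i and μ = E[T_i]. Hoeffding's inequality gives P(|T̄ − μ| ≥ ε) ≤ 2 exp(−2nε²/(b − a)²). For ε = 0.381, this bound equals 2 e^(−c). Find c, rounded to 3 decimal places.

c = 2nε²/(b − a)² = 2·137·0.381² / 1² = 39.7741.

39.774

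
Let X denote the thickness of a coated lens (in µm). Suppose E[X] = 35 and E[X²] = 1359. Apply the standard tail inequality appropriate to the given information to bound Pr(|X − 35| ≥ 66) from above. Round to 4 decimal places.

0.0308

The first two moments determine the variance, so Chebyshev's inequality is the sharpest standard bound available.
Var(X) = E[X²] − (E[X])² = 1359 − 1225 = 134.
Chebyshev's inequality: Pr(|X − μ| ≥ t) ≤ Var(X)/t² = 134/4356 = 0.0308.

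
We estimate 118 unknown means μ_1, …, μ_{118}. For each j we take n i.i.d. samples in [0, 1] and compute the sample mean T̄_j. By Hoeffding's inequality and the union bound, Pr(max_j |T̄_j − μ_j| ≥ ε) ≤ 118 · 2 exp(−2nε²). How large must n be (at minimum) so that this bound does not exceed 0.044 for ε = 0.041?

Need 2·118·exp(−2nε²) ≤ 0.044, i.e. exp(−2nε²) ≤ 0.044/236.
So 2nε² ≥ ln(236/0.044) = 8.587397.
Hence n ≥ 8.587397/(2·0.041²) = 2554.253.
The smallest integer n is 2555.

2555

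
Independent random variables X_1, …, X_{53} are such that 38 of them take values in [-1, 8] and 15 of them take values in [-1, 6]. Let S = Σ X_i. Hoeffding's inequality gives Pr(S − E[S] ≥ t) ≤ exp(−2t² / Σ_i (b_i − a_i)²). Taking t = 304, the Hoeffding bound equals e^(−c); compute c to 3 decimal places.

48.474

Σ(b_i − a_i)² = 38·9² + 15·7² = 3813.
c = 2t² / 3813 = 2·304² / 3813 = 48.4742.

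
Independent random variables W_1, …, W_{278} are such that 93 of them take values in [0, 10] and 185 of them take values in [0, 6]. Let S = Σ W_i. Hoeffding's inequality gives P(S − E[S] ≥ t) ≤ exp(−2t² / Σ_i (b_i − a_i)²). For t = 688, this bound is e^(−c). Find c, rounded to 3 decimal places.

Σ(b_i − a_i)² = 93·10² + 185·6² = 15960.
c = 2t² / 15960 = 2·688² / 15960 = 59.3163.

59.316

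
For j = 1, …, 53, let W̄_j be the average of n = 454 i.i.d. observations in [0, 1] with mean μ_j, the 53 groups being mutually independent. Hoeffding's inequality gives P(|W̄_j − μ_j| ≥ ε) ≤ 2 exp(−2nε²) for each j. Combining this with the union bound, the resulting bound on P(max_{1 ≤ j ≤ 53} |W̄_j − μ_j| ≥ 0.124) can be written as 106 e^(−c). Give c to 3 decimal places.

13.961

Union bound over the 53 events: P(max_{1 ≤ j ≤ 53} |W̄_j − μ_j| ≥ 0.124) ≤ 53·2·exp(−2nε²) = 106 exp(−2·454·0.124²).
So c = 2·454·0.124² = 13.9614.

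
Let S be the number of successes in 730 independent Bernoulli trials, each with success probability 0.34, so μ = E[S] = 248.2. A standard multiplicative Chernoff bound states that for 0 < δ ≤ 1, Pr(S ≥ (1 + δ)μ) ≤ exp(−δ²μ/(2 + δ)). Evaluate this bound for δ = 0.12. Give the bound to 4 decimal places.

Exponent = δ²μ/(2 + δ) = 0.12²·248.2/2.12 = 1.6859.
Bound = exp(−1.6859) = 0.18528.

0.1853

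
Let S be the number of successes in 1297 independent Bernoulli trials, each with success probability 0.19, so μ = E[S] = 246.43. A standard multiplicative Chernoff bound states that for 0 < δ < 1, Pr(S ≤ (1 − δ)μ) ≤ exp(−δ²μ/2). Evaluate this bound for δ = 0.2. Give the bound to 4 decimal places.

0.0072

Exponent = δ²μ/2 = 0.2²·246.43/2 = 4.9286.
Bound = exp(−4.9286) = 0.00724.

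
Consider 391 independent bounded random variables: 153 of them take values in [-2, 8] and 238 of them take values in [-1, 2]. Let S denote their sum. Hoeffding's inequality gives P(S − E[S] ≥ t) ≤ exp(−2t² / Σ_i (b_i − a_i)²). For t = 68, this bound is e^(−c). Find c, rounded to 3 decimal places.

0.530

Σ(b_i − a_i)² = 153·10² + 238·3² = 17442.
c = 2t² / 17442 = 2·68² / 17442 = 0.5302.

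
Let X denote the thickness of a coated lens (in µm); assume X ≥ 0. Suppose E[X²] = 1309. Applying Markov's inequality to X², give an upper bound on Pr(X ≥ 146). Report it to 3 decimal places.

Since X ≥ 0, the event {X ≥ 146} is the same as {X² ≥ 21316}.
Markov's inequality applied to X² gives Pr(X² ≥ 21316) ≤ E[X²]/21316 = 1309/21316 = 0.0614.

0.061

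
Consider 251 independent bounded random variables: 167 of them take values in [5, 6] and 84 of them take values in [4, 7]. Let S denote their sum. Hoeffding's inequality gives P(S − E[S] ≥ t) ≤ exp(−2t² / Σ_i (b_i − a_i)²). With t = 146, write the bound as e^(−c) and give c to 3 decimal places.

Σ(b_i − a_i)² = 167·1² + 84·3² = 923.
c = 2t² / 923 = 2·146² / 923 = 46.1885.

46.189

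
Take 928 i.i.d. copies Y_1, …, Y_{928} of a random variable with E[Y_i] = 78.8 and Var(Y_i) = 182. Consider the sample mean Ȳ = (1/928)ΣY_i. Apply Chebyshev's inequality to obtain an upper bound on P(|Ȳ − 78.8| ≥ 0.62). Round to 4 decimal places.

Var(Ȳ) = Var(Y_i)/n = 182/928 = 0.19612.
Chebyshev: P(|Ȳ − 78.8| ≥ 0.62) ≤ Var(Ȳ)/(0.62)² = 182/(928·0.62²) = 0.5102.

0.5102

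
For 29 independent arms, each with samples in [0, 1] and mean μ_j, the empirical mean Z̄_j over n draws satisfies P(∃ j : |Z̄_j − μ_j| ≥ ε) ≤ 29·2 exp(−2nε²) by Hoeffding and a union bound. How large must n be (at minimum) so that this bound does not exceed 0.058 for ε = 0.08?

Need 2·29·exp(−2nε²) ≤ 0.058, i.e. exp(−2nε²) ≤ 0.058/58.
So 2nε² ≥ ln(58/0.058) = 6.907755.
Hence n ≥ 6.907755/(2·0.08²) = 539.668.
The smallest integer n is 540.

540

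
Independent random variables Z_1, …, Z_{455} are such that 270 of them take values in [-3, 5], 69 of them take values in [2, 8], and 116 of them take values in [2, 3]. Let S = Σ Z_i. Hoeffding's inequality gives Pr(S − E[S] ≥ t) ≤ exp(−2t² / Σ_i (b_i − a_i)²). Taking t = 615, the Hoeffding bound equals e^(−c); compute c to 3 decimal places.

38.051

Σ(b_i − a_i)² = 270·8² + 69·6² + 116·1² = 19880.
c = 2t² / 19880 = 2·615² / 19880 = 38.0508.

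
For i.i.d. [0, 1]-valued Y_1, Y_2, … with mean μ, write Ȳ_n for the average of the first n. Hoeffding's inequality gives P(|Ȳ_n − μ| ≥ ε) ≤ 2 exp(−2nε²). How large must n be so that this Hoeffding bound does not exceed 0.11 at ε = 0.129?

88

Require 2·exp(−2nε²) ≤ 0.11, i.e. 2nε² ≥ ln(2/0.11) = 2.900422.
So n ≥ 2.900422 / (2·0.129²) = 87.147.
The smallest integer n is 88.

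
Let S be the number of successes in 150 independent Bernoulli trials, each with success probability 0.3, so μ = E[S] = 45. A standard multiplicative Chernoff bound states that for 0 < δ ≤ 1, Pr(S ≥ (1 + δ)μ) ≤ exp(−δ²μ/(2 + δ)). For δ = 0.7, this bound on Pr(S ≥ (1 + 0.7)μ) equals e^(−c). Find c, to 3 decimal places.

c = δ²μ/(2 + δ) = 0.7²·45/(2 + 0.7) = 8.1667.

8.167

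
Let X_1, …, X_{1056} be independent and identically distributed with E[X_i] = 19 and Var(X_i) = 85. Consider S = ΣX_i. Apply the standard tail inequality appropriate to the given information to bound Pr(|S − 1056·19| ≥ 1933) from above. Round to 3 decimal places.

With mean and variance of each term known, Chebyshev's inequality bounds the deviation of the sum (or sample mean).
Var(S) = n·Var(X_i) = 1056·85 = 89760.
Chebyshev: Pr(|S − 1056·19| ≥ 1933) ≤ Var(S)/1933² = 89760/3736489 = 0.0240.

0.024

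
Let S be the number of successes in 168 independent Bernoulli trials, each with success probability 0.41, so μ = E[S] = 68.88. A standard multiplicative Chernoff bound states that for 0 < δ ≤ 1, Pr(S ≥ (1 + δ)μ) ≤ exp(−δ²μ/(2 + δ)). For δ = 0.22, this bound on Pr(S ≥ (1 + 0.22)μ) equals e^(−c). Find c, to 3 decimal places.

c = δ²μ/(2 + δ) = 0.22²·68.88/(2 + 0.22) = 1.5017.

1.502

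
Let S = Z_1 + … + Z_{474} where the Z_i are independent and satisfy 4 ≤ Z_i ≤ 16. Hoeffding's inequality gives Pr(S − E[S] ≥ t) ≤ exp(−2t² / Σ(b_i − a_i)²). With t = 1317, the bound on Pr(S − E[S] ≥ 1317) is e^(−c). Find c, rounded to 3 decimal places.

Σ(b_i − a_i)² = 474·(12)² = 68256.
c = 2t²/68256 = 2·1317²/68256 = 50.8230.

50.823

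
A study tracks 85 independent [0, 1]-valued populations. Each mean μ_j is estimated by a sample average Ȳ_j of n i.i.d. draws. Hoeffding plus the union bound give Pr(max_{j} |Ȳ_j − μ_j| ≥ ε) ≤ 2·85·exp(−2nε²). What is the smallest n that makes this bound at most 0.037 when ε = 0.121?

Need 2·85·exp(−2nε²) ≤ 0.037, i.e. exp(−2nε²) ≤ 0.037/170.
So 2nε² ≥ ln(170/0.037) = 8.432636.
Hence n ≥ 8.432636/(2·0.121²) = 287.980.
The smallest integer n is 288.

288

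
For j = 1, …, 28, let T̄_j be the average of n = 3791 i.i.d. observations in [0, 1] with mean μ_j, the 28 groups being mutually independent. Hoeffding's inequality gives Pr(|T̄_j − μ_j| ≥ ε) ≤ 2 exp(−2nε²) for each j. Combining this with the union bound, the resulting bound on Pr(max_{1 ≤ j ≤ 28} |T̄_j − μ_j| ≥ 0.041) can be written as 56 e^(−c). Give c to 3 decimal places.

12.745

Union bound over the 28 events: Pr(max_{1 ≤ j ≤ 28} |T̄_j − μ_j| ≥ 0.041) ≤ 28·2·exp(−2nε²) = 56 exp(−2·3791·0.041²).
So c = 2·3791·0.041² = 12.7453.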